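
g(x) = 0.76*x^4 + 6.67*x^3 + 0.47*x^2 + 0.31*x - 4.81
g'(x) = 3.04*x^3 + 20.01*x^2 + 0.94*x + 0.31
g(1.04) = 4.41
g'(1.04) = 26.35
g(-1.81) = -35.23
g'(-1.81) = 46.14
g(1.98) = 61.10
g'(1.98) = 104.22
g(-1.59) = -26.07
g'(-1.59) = 37.18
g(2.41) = 117.67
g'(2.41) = 161.35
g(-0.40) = -5.27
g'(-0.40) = 2.94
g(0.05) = -4.79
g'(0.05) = 0.41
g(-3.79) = -205.54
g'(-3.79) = 118.68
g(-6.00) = -445.51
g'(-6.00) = 58.39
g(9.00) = 9884.84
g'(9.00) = 3845.74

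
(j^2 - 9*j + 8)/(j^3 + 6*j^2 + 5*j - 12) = (j - 8)/(j^2 + 7*j + 12)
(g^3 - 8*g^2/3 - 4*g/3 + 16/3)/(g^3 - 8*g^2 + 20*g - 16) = (g + 4/3)/(g - 4)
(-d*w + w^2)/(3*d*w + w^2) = (-d + w)/(3*d + w)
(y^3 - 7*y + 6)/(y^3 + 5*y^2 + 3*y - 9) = (y - 2)/(y + 3)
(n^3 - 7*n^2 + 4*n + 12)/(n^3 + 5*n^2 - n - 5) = (n^2 - 8*n + 12)/(n^2 + 4*n - 5)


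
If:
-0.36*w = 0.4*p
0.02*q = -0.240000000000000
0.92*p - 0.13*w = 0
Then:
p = 0.00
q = -12.00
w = 0.00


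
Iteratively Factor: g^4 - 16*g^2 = (g - 4)*(g^3 + 4*g^2) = g*(g - 4)*(g^2 + 4*g) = g^2*(g - 4)*(g + 4)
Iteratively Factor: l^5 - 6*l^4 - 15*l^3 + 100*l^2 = (l + 4)*(l^4 - 10*l^3 + 25*l^2) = l*(l + 4)*(l^3 - 10*l^2 + 25*l) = l*(l - 5)*(l + 4)*(l^2 - 5*l) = l*(l - 5)^2*(l + 4)*(l)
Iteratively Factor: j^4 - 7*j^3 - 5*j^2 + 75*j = (j - 5)*(j^3 - 2*j^2 - 15*j) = j*(j - 5)*(j^2 - 2*j - 15) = j*(j - 5)*(j + 3)*(j - 5)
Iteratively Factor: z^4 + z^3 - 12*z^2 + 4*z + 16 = (z - 2)*(z^3 + 3*z^2 - 6*z - 8) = (z - 2)*(z + 1)*(z^2 + 2*z - 8) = (z - 2)^2*(z + 1)*(z + 4)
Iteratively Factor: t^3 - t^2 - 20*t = (t - 5)*(t^2 + 4*t) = (t - 5)*(t + 4)*(t)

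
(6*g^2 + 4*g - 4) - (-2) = 6*g^2 + 4*g - 2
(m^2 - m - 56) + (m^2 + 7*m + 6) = 2*m^2 + 6*m - 50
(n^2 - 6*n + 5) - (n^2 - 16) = 21 - 6*n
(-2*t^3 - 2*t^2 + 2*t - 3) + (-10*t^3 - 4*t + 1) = -12*t^3 - 2*t^2 - 2*t - 2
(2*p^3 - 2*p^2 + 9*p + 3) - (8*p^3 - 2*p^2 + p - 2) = -6*p^3 + 8*p + 5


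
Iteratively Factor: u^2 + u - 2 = (u - 1)*(u + 2)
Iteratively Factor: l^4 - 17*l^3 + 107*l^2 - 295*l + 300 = (l - 4)*(l^3 - 13*l^2 + 55*l - 75) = (l - 4)*(l - 3)*(l^2 - 10*l + 25) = (l - 5)*(l - 4)*(l - 3)*(l - 5)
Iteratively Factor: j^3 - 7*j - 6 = (j + 1)*(j^2 - j - 6) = (j - 3)*(j + 1)*(j + 2)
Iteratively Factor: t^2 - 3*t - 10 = (t + 2)*(t - 5)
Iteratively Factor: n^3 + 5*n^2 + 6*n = (n + 2)*(n^2 + 3*n) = n*(n + 2)*(n + 3)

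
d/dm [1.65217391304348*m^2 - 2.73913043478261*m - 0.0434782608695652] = 3.30434782608696*m - 2.73913043478261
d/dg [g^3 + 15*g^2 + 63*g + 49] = 3*g^2 + 30*g + 63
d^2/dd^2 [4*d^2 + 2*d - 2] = 8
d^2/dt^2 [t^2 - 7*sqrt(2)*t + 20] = 2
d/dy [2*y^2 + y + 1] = 4*y + 1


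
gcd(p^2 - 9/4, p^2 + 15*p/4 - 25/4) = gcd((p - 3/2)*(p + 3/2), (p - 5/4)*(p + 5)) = 1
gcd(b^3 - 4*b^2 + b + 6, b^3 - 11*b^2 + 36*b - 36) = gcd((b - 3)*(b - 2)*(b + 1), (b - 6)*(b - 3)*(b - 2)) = b^2 - 5*b + 6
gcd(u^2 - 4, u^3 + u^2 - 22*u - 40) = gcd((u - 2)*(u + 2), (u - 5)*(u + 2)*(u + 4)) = u + 2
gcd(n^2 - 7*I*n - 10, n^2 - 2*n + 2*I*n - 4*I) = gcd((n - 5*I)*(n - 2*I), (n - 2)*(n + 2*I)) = 1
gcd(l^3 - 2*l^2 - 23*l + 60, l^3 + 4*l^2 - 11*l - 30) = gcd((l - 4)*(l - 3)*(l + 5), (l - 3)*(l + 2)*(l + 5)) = l^2 + 2*l - 15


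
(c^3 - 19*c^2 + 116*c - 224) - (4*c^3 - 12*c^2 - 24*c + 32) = -3*c^3 - 7*c^2 + 140*c - 256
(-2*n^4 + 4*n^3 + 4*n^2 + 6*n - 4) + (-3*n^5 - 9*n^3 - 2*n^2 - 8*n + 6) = -3*n^5 - 2*n^4 - 5*n^3 + 2*n^2 - 2*n + 2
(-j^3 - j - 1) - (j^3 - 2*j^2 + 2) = -2*j^3 + 2*j^2 - j - 3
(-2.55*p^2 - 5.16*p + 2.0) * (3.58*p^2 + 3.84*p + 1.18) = -9.129*p^4 - 28.2648*p^3 - 15.6634*p^2 + 1.5912*p + 2.36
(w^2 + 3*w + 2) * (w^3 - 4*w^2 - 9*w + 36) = w^5 - w^4 - 19*w^3 + w^2 + 90*w + 72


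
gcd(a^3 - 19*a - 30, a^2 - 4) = a + 2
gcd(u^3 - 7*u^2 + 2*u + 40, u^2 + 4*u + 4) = u + 2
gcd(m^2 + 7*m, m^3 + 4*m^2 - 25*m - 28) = m + 7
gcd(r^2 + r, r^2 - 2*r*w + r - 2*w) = r + 1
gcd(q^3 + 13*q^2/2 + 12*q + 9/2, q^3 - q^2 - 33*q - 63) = q^2 + 6*q + 9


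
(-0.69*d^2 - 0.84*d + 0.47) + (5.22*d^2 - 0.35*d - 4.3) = 4.53*d^2 - 1.19*d - 3.83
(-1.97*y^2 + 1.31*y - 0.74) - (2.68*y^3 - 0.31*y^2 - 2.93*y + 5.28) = -2.68*y^3 - 1.66*y^2 + 4.24*y - 6.02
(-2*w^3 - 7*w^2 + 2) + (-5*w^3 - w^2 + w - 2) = -7*w^3 - 8*w^2 + w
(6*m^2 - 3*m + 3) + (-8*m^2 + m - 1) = -2*m^2 - 2*m + 2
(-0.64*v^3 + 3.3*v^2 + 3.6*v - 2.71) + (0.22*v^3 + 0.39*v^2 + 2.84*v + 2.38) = -0.42*v^3 + 3.69*v^2 + 6.44*v - 0.33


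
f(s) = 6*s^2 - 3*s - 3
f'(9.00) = 105.00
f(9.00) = 456.00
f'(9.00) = 105.00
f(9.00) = 456.00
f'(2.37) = 25.44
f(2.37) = 23.59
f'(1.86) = 19.32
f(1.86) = 12.18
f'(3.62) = 40.44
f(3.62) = 64.77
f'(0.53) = 3.36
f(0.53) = -2.90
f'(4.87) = 55.44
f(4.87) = 124.69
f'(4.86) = 55.32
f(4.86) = 124.14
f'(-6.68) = -83.16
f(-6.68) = 284.77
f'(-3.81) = -48.72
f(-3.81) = 95.53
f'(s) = 12*s - 3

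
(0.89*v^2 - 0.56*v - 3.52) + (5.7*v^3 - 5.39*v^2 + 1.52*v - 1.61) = 5.7*v^3 - 4.5*v^2 + 0.96*v - 5.13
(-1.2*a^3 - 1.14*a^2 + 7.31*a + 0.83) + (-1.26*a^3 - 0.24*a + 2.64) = -2.46*a^3 - 1.14*a^2 + 7.07*a + 3.47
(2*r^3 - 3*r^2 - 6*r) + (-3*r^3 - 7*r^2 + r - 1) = -r^3 - 10*r^2 - 5*r - 1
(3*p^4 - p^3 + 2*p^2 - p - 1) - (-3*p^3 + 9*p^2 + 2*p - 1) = 3*p^4 + 2*p^3 - 7*p^2 - 3*p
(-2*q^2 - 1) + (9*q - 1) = -2*q^2 + 9*q - 2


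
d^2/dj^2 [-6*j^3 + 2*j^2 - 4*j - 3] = 4 - 36*j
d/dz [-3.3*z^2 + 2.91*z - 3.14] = 2.91 - 6.6*z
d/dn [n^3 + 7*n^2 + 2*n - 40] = 3*n^2 + 14*n + 2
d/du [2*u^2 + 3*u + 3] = 4*u + 3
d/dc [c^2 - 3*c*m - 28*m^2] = 2*c - 3*m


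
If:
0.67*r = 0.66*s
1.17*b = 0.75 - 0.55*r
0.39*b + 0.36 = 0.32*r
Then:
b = 0.07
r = 1.21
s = 1.23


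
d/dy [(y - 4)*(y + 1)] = 2*y - 3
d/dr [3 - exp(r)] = -exp(r)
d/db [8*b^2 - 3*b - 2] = 16*b - 3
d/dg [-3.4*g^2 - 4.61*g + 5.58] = -6.8*g - 4.61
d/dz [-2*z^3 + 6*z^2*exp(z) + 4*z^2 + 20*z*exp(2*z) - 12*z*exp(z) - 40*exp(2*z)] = 6*z^2*exp(z) - 6*z^2 + 40*z*exp(2*z) + 8*z - 60*exp(2*z) - 12*exp(z)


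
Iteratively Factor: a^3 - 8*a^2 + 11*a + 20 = (a + 1)*(a^2 - 9*a + 20) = (a - 5)*(a + 1)*(a - 4)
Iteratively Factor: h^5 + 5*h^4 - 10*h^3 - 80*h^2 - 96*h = (h)*(h^4 + 5*h^3 - 10*h^2 - 80*h - 96) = h*(h - 4)*(h^3 + 9*h^2 + 26*h + 24) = h*(h - 4)*(h + 4)*(h^2 + 5*h + 6) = h*(h - 4)*(h + 3)*(h + 4)*(h + 2)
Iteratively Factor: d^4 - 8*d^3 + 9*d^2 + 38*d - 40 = (d + 2)*(d^3 - 10*d^2 + 29*d - 20) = (d - 5)*(d + 2)*(d^2 - 5*d + 4) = (d - 5)*(d - 1)*(d + 2)*(d - 4)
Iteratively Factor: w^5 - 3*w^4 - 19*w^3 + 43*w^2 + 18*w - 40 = (w - 5)*(w^4 + 2*w^3 - 9*w^2 - 2*w + 8) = (w - 5)*(w - 1)*(w^3 + 3*w^2 - 6*w - 8) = (w - 5)*(w - 1)*(w + 4)*(w^2 - w - 2) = (w - 5)*(w - 1)*(w + 1)*(w + 4)*(w - 2)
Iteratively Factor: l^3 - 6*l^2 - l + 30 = (l + 2)*(l^2 - 8*l + 15) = (l - 5)*(l + 2)*(l - 3)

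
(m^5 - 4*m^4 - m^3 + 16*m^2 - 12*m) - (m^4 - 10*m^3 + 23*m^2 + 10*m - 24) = m^5 - 5*m^4 + 9*m^3 - 7*m^2 - 22*m + 24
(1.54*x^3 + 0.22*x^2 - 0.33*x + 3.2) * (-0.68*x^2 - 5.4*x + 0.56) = -1.0472*x^5 - 8.4656*x^4 - 0.1012*x^3 - 0.2708*x^2 - 17.4648*x + 1.792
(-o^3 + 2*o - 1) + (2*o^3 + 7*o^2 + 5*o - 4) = o^3 + 7*o^2 + 7*o - 5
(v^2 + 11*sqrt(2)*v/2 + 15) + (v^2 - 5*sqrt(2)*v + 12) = 2*v^2 + sqrt(2)*v/2 + 27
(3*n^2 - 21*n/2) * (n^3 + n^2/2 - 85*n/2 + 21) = 3*n^5 - 9*n^4 - 531*n^3/4 + 2037*n^2/4 - 441*n/2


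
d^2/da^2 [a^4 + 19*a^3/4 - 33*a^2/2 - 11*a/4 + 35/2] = 12*a^2 + 57*a/2 - 33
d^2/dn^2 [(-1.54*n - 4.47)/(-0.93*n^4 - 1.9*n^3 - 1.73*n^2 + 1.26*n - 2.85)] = (15.983352*n^7 + 120.86094*n^6 + 285.177336*n^5 + 364.291806*n^4 + 149.090708*n^3 - 226.179522*n^2 - 249.250356*n - 18.825246)/(0.804357*n^12 + 4.92993*n^11 + 14.560731*n^10 + 21.931138*n^9 + 21.122466*n^8 + 21.466146*n^7 + 43.135091*n^6 + 33.906078*n^5 + 15.553314*n^4 + 7.023294*n^3 + 55.729755*n^2 - 30.70305*n + 23.149125)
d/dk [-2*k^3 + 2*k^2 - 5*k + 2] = -6*k^2 + 4*k - 5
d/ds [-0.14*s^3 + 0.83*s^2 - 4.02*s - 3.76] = -0.42*s^2 + 1.66*s - 4.02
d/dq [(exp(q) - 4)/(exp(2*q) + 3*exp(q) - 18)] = (-(exp(q) - 4)*(2*exp(q) + 3) + exp(2*q) + 3*exp(q) - 18)*exp(q)/(exp(2*q) + 3*exp(q) - 18)^2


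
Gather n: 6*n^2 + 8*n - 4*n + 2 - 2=6*n^2 + 4*n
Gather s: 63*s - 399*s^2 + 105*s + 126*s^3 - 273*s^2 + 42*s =126*s^3 - 672*s^2 + 210*s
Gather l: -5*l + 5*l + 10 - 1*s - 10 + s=0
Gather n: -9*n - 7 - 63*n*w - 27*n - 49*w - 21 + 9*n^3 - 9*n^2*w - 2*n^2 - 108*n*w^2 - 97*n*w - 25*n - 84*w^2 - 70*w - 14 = 9*n^3 + n^2*(-9*w - 2) + n*(-108*w^2 - 160*w - 61) - 84*w^2 - 119*w - 42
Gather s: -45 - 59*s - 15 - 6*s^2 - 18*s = -6*s^2 - 77*s - 60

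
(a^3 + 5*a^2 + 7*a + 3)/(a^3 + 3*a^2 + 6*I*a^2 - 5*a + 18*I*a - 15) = (a^2 + 2*a + 1)/(a^2 + 6*I*a - 5)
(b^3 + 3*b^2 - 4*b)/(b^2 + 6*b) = (b^2 + 3*b - 4)/(b + 6)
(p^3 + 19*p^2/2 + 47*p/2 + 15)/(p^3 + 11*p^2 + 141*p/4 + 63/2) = 2*(2*p^2 + 7*p + 5)/(4*p^2 + 20*p + 21)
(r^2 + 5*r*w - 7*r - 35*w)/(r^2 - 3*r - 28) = (r + 5*w)/(r + 4)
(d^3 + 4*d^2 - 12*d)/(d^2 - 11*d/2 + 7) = 2*d*(d + 6)/(2*d - 7)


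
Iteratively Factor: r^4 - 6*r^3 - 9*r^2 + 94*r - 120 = (r - 3)*(r^3 - 3*r^2 - 18*r + 40) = (r - 3)*(r + 4)*(r^2 - 7*r + 10) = (r - 5)*(r - 3)*(r + 4)*(r - 2)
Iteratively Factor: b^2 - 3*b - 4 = (b - 4)*(b + 1)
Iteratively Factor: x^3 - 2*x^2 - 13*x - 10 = (x + 2)*(x^2 - 4*x - 5) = (x + 1)*(x + 2)*(x - 5)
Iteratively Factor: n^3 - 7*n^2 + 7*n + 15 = (n - 3)*(n^2 - 4*n - 5) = (n - 5)*(n - 3)*(n + 1)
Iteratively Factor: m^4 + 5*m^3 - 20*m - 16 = (m + 4)*(m^3 + m^2 - 4*m - 4) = (m + 2)*(m + 4)*(m^2 - m - 2) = (m - 2)*(m + 2)*(m + 4)*(m + 1)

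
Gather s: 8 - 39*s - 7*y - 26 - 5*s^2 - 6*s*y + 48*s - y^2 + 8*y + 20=-5*s^2 + s*(9 - 6*y) - y^2 + y + 2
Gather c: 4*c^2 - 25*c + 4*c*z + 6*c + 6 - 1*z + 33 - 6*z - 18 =4*c^2 + c*(4*z - 19) - 7*z + 21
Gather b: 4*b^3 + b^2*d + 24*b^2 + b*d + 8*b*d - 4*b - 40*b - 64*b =4*b^3 + b^2*(d + 24) + b*(9*d - 108)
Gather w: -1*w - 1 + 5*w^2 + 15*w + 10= 5*w^2 + 14*w + 9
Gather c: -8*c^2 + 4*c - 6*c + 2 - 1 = -8*c^2 - 2*c + 1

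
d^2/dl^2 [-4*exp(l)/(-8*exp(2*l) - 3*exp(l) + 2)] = (256*exp(4*l) - 96*exp(3*l) + 384*exp(2*l) + 24*exp(l) + 16)*exp(l)/(512*exp(6*l) + 576*exp(5*l) - 168*exp(4*l) - 261*exp(3*l) + 42*exp(2*l) + 36*exp(l) - 8)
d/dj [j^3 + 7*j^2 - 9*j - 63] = 3*j^2 + 14*j - 9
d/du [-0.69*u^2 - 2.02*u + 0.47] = -1.38*u - 2.02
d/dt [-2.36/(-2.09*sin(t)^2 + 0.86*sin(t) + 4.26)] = (2.0296 - 9.8648*sin(t))*cos(t)/(-2.09*sin(t)^2 + 0.86*sin(t) + 4.26)^2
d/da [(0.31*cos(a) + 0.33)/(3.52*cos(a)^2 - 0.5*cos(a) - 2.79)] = (1.0912*cos(a)^2 + 2.3232*cos(a) + 0.6999)*sin(a)/(12.3904*cos(a)^4 - 3.52*cos(a)^3 - 19.3916*cos(a)^2 + 2.79*cos(a) + 7.7841)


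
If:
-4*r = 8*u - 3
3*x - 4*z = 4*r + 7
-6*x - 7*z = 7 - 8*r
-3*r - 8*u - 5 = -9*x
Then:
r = 19/65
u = 119/520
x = 167/195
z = -7/5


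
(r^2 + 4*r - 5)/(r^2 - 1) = (r + 5)/(r + 1)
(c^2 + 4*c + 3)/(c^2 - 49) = (c^2 + 4*c + 3)/(c^2 - 49)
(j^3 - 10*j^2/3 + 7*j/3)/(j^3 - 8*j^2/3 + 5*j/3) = (3*j - 7)/(3*j - 5)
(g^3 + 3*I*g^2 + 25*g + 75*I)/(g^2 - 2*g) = (g^3 + 3*I*g^2 + 25*g + 75*I)/(g*(g - 2))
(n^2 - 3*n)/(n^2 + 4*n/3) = 3*(n - 3)/(3*n + 4)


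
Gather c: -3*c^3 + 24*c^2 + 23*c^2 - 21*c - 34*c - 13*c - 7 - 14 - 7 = -3*c^3 + 47*c^2 - 68*c - 28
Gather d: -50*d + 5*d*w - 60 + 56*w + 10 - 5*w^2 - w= d*(5*w - 50) - 5*w^2 + 55*w - 50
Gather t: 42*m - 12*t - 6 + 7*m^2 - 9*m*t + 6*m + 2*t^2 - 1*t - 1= 7*m^2 + 48*m + 2*t^2 + t*(-9*m - 13) - 7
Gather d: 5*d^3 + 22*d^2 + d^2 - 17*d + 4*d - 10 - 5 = 5*d^3 + 23*d^2 - 13*d - 15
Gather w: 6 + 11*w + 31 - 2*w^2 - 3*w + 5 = -2*w^2 + 8*w + 42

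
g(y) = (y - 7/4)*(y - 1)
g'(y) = 2*y - 11/4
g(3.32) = 3.64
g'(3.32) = 3.89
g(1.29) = -0.13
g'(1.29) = -0.17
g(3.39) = 3.92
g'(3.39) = 4.03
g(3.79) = 5.69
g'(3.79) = 4.83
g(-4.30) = 32.06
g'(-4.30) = -11.35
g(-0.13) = 2.12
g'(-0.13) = -3.01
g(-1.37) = 7.39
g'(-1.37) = -5.49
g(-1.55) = 8.42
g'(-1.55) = -5.85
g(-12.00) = 178.75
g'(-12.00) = -26.75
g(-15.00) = 268.00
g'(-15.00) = -32.75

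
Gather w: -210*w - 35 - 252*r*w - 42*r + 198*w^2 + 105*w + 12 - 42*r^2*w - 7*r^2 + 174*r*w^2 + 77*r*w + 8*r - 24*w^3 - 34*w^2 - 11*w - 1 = -7*r^2 - 34*r - 24*w^3 + w^2*(174*r + 164) + w*(-42*r^2 - 175*r - 116) - 24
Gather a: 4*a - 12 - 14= 4*a - 26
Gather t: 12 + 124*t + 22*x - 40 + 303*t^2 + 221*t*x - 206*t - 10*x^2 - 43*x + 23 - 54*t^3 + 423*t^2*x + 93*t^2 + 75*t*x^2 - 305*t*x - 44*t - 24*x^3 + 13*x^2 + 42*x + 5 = -54*t^3 + t^2*(423*x + 396) + t*(75*x^2 - 84*x - 126) - 24*x^3 + 3*x^2 + 21*x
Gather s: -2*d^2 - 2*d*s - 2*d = -2*d^2 - 2*d*s - 2*d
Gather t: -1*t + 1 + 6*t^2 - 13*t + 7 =6*t^2 - 14*t + 8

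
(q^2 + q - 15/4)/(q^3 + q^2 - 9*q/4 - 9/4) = (2*q + 5)/(2*q^2 + 5*q + 3)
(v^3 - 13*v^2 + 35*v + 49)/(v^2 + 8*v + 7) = (v^2 - 14*v + 49)/(v + 7)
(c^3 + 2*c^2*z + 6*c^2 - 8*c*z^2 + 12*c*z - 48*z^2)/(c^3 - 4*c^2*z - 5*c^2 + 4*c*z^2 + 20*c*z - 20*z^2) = (-c^2 - 4*c*z - 6*c - 24*z)/(-c^2 + 2*c*z + 5*c - 10*z)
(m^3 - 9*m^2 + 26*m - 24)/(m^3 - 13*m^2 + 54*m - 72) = (m - 2)/(m - 6)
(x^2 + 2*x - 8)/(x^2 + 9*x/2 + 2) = 2*(x - 2)/(2*x + 1)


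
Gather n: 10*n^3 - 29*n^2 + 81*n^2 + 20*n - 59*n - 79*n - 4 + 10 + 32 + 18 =10*n^3 + 52*n^2 - 118*n + 56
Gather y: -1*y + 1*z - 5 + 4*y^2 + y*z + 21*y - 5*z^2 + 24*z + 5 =4*y^2 + y*(z + 20) - 5*z^2 + 25*z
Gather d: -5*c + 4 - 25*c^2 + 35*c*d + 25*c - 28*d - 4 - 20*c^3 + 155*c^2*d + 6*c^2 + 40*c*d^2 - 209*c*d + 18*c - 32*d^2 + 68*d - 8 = -20*c^3 - 19*c^2 + 38*c + d^2*(40*c - 32) + d*(155*c^2 - 174*c + 40) - 8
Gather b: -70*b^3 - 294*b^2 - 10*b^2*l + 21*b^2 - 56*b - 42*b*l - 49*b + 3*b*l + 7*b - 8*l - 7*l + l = -70*b^3 + b^2*(-10*l - 273) + b*(-39*l - 98) - 14*l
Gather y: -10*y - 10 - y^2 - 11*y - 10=-y^2 - 21*y - 20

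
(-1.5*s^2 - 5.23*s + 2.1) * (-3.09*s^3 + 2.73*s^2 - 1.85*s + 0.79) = 4.635*s^5 + 12.0657*s^4 - 17.9919*s^3 + 14.2235*s^2 - 8.0167*s + 1.659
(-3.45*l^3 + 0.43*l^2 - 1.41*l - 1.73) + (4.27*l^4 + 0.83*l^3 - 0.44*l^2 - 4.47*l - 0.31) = 4.27*l^4 - 2.62*l^3 - 0.01*l^2 - 5.88*l - 2.04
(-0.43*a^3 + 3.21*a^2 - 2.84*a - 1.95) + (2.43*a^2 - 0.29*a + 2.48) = -0.43*a^3 + 5.64*a^2 - 3.13*a + 0.53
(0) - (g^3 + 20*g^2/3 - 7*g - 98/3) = -g^3 - 20*g^2/3 + 7*g + 98/3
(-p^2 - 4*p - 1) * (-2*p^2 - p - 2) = 2*p^4 + 9*p^3 + 8*p^2 + 9*p + 2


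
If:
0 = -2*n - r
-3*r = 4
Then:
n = 2/3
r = -4/3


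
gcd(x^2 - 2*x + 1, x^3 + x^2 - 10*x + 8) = x - 1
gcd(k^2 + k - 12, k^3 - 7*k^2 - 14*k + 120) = k + 4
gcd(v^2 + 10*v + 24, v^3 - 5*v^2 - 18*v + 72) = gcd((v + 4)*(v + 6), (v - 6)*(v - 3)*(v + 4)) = v + 4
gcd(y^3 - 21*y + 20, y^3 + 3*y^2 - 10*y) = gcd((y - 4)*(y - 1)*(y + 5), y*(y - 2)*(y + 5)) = y + 5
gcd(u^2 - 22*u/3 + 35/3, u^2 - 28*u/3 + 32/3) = 1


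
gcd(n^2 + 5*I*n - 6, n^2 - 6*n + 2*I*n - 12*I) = n + 2*I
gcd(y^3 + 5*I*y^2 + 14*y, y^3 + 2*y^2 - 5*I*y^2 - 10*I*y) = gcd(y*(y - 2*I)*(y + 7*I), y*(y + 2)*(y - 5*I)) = y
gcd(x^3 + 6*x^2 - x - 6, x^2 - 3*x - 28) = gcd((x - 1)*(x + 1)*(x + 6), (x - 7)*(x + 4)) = 1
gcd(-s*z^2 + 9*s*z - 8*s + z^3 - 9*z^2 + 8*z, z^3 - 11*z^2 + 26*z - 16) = z^2 - 9*z + 8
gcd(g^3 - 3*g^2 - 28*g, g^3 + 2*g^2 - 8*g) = g^2 + 4*g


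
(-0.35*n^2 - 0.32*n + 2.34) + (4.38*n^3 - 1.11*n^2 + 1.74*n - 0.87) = 4.38*n^3 - 1.46*n^2 + 1.42*n + 1.47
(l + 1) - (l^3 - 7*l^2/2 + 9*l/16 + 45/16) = -l^3 + 7*l^2/2 + 7*l/16 - 29/16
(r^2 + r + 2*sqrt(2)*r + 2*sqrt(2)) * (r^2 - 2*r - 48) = r^4 - r^3 + 2*sqrt(2)*r^3 - 50*r^2 - 2*sqrt(2)*r^2 - 100*sqrt(2)*r - 48*r - 96*sqrt(2)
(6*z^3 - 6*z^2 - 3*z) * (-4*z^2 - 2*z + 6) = -24*z^5 + 12*z^4 + 60*z^3 - 30*z^2 - 18*z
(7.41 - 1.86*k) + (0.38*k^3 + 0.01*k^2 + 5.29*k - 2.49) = 0.38*k^3 + 0.01*k^2 + 3.43*k + 4.92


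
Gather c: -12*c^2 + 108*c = -12*c^2 + 108*c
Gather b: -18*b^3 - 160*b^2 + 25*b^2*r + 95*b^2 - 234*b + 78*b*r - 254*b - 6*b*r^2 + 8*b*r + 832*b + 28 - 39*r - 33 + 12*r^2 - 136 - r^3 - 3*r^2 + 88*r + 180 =-18*b^3 + b^2*(25*r - 65) + b*(-6*r^2 + 86*r + 344) - r^3 + 9*r^2 + 49*r + 39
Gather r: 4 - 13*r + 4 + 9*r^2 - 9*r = 9*r^2 - 22*r + 8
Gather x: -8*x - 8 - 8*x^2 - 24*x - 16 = -8*x^2 - 32*x - 24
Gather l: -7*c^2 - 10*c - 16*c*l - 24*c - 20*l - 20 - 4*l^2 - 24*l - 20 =-7*c^2 - 34*c - 4*l^2 + l*(-16*c - 44) - 40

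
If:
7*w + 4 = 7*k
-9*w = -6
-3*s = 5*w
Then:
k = 26/21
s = -10/9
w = 2/3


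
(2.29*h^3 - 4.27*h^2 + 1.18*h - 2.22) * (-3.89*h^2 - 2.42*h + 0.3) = -8.9081*h^5 + 11.0685*h^4 + 6.4302*h^3 + 4.4992*h^2 + 5.7264*h - 0.666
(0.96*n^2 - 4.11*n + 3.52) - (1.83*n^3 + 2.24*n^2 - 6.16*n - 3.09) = -1.83*n^3 - 1.28*n^2 + 2.05*n + 6.61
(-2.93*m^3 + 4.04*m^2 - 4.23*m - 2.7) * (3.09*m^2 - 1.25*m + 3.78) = -9.0537*m^5 + 16.1461*m^4 - 29.1961*m^3 + 12.2157*m^2 - 12.6144*m - 10.206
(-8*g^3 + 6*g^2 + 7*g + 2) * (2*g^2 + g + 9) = -16*g^5 + 4*g^4 - 52*g^3 + 65*g^2 + 65*g + 18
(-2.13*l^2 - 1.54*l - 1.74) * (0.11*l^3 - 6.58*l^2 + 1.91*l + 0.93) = -0.2343*l^5 + 13.846*l^4 + 5.8735*l^3 + 6.5269*l^2 - 4.7556*l - 1.6182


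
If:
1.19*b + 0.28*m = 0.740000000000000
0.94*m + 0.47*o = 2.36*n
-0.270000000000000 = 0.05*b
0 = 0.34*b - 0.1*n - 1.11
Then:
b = -5.40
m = 25.59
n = -29.46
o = -199.11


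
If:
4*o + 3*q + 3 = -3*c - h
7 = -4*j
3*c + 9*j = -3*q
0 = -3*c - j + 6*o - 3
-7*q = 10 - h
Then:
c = 199/15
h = -2767/60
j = -7/4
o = 821/120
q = -481/60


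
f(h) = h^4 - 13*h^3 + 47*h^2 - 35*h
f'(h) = 4*h^3 - 39*h^2 + 94*h - 35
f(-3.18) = 1106.89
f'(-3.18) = -856.93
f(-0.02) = 0.72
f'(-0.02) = -36.90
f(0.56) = -7.05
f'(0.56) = 6.11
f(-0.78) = 62.43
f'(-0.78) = -133.95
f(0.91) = -2.04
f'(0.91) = 21.26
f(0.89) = -2.46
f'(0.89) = 20.59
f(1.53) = 15.39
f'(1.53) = 31.85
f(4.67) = 13.18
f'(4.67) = -39.18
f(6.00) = -30.00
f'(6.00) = -11.00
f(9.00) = 576.00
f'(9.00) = 568.00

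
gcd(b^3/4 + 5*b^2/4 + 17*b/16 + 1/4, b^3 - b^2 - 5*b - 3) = 1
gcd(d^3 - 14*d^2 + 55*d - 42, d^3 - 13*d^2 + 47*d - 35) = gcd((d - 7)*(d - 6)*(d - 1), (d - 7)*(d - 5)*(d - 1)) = d^2 - 8*d + 7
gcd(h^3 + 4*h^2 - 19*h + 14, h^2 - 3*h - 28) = 1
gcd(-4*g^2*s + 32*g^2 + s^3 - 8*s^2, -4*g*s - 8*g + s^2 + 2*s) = 1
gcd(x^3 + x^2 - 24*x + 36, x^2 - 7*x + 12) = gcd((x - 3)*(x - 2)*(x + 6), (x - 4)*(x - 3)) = x - 3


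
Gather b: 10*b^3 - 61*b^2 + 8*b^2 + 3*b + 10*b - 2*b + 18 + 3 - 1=10*b^3 - 53*b^2 + 11*b + 20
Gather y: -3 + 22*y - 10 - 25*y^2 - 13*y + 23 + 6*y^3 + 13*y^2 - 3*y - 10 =6*y^3 - 12*y^2 + 6*y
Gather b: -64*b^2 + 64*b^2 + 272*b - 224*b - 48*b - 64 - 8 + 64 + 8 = 0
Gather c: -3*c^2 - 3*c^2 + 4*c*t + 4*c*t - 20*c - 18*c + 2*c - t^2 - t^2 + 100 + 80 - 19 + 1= -6*c^2 + c*(8*t - 36) - 2*t^2 + 162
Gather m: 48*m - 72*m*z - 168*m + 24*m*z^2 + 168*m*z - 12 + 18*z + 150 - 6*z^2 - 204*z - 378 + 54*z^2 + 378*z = m*(24*z^2 + 96*z - 120) + 48*z^2 + 192*z - 240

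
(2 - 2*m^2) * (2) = 4 - 4*m^2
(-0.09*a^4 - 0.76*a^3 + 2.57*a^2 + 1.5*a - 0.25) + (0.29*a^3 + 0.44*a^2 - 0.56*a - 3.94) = -0.09*a^4 - 0.47*a^3 + 3.01*a^2 + 0.94*a - 4.19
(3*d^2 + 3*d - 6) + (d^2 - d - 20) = 4*d^2 + 2*d - 26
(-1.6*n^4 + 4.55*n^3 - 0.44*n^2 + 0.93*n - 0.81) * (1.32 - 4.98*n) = 7.968*n^5 - 24.771*n^4 + 8.1972*n^3 - 5.2122*n^2 + 5.2614*n - 1.0692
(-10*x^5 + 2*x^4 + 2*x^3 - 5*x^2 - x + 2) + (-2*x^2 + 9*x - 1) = -10*x^5 + 2*x^4 + 2*x^3 - 7*x^2 + 8*x + 1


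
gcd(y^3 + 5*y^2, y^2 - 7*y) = y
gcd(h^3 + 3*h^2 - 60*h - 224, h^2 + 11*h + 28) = h^2 + 11*h + 28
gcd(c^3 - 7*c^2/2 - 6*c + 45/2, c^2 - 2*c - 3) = c - 3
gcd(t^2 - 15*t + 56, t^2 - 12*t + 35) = t - 7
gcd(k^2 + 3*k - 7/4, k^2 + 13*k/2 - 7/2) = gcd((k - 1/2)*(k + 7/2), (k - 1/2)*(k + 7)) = k - 1/2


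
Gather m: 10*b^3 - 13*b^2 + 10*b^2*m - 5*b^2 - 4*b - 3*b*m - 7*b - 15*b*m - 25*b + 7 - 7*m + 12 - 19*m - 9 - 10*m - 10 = 10*b^3 - 18*b^2 - 36*b + m*(10*b^2 - 18*b - 36)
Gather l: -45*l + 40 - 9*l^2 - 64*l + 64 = -9*l^2 - 109*l + 104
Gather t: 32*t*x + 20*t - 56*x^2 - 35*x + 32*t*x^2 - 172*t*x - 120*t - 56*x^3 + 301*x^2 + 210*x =t*(32*x^2 - 140*x - 100) - 56*x^3 + 245*x^2 + 175*x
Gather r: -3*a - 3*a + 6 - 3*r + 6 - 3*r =-6*a - 6*r + 12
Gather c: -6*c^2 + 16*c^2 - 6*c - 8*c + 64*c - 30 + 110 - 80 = 10*c^2 + 50*c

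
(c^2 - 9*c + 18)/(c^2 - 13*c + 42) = (c - 3)/(c - 7)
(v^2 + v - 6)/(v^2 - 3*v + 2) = (v + 3)/(v - 1)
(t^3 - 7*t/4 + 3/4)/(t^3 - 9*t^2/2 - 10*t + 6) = (2*t^2 + t - 3)/(2*(t^2 - 4*t - 12))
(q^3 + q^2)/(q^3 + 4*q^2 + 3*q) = q/(q + 3)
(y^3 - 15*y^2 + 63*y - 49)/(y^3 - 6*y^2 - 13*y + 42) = (y^2 - 8*y + 7)/(y^2 + y - 6)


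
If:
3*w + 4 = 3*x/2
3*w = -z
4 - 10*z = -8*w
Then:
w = -2/19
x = 140/57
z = 6/19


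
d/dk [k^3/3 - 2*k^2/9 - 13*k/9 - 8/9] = k^2 - 4*k/9 - 13/9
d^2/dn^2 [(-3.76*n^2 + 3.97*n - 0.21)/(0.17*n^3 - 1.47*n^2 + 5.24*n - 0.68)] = (-0.217328*n^6 + 0.688398000000003*n^5 + 14.071002*n^4 - 53.0859820000001*n^3 + 24.213018*n^2 - 14.2506*n + 13.7022)/(0.004913*n^9 - 0.127449*n^8 + 1.556367*n^7 - 11.092335*n^6 + 48.992316*n^5 - 129.130716*n^4 + 175.541072*n^3 - 58.052688*n^2 + 7.268928*n - 0.314432)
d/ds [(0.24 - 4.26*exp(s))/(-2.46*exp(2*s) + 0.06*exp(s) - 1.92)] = (-10.4796*exp(2*s) + 1.1808*exp(s) + 8.1648)*exp(s)/(6.0516*exp(4*s) - 0.2952*exp(3*s) + 9.45*exp(2*s) - 0.2304*exp(s) + 3.6864)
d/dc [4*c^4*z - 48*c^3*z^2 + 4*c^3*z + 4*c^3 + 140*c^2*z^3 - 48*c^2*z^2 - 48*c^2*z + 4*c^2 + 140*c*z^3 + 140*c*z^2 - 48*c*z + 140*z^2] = 16*c^3*z - 144*c^2*z^2 + 12*c^2*z + 12*c^2 + 280*c*z^3 - 96*c*z^2 - 96*c*z + 8*c + 140*z^3 + 140*z^2 - 48*z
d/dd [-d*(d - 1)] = 1 - 2*d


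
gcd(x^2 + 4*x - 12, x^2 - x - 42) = x + 6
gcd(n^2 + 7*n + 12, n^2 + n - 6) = n + 3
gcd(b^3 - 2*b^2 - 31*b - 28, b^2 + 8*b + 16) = b + 4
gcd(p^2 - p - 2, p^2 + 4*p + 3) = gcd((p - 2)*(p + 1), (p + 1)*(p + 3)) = p + 1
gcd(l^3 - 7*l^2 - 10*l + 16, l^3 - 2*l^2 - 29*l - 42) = l + 2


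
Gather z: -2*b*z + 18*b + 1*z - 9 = 18*b + z*(1 - 2*b) - 9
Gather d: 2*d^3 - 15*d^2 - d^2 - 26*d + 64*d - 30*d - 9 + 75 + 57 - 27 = 2*d^3 - 16*d^2 + 8*d + 96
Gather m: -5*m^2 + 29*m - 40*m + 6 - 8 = -5*m^2 - 11*m - 2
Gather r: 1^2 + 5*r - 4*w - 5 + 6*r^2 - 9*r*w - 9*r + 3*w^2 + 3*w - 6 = 6*r^2 + r*(-9*w - 4) + 3*w^2 - w - 10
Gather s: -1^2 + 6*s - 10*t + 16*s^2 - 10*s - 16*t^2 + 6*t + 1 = 16*s^2 - 4*s - 16*t^2 - 4*t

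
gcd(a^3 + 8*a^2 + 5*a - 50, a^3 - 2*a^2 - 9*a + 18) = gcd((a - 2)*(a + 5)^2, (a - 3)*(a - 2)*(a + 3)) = a - 2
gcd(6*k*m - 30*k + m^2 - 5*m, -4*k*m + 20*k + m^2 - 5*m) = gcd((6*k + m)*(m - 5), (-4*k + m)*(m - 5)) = m - 5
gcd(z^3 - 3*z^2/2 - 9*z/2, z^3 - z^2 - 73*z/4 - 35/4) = 1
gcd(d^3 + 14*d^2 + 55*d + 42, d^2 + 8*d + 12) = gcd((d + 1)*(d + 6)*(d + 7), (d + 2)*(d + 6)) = d + 6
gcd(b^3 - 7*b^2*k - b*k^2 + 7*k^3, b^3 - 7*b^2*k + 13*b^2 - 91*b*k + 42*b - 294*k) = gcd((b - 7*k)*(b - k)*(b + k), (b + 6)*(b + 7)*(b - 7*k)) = b - 7*k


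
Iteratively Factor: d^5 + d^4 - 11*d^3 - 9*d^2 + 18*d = (d + 2)*(d^4 - d^3 - 9*d^2 + 9*d) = (d + 2)*(d + 3)*(d^3 - 4*d^2 + 3*d) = d*(d + 2)*(d + 3)*(d^2 - 4*d + 3) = d*(d - 3)*(d + 2)*(d + 3)*(d - 1)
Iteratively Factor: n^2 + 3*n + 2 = (n + 2)*(n + 1)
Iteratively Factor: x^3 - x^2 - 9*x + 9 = (x + 3)*(x^2 - 4*x + 3) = (x - 1)*(x + 3)*(x - 3)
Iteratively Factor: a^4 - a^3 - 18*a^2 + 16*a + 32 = (a - 2)*(a^3 + a^2 - 16*a - 16) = (a - 4)*(a - 2)*(a^2 + 5*a + 4) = (a - 4)*(a - 2)*(a + 1)*(a + 4)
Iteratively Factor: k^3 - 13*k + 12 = (k - 1)*(k^2 + k - 12) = (k - 3)*(k - 1)*(k + 4)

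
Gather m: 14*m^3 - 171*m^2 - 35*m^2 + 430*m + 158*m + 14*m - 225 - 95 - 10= 14*m^3 - 206*m^2 + 602*m - 330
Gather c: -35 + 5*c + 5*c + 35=10*c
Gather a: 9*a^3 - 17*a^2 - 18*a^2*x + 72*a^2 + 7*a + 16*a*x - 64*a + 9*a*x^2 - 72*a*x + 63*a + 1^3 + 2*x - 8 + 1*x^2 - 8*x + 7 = 9*a^3 + a^2*(55 - 18*x) + a*(9*x^2 - 56*x + 6) + x^2 - 6*x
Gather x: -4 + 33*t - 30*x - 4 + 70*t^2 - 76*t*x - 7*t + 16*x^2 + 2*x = 70*t^2 + 26*t + 16*x^2 + x*(-76*t - 28) - 8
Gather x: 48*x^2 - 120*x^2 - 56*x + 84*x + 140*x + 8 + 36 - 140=-72*x^2 + 168*x - 96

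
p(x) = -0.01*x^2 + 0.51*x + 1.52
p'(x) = 0.51 - 0.02*x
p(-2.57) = 0.14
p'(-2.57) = 0.56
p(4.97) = 3.81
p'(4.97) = 0.41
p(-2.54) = 0.16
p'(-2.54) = 0.56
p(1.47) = 2.25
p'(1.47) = 0.48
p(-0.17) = 1.43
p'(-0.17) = 0.51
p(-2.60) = 0.13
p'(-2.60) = 0.56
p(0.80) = 1.92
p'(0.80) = 0.49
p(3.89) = 3.35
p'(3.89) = 0.43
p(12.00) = 6.20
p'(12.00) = 0.27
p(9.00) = 5.30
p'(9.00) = 0.33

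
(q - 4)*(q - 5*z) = q^2 - 5*q*z - 4*q + 20*z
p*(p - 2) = p^2 - 2*p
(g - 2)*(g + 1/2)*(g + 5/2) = g^3 + g^2 - 19*g/4 - 5/2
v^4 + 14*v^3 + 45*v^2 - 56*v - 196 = (v - 2)*(v + 2)*(v + 7)^2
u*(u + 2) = u^2 + 2*u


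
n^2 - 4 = (n - 2)*(n + 2)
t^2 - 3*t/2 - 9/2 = (t - 3)*(t + 3/2)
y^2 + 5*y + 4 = (y + 1)*(y + 4)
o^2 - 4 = (o - 2)*(o + 2)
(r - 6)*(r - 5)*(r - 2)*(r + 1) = r^4 - 12*r^3 + 39*r^2 - 8*r - 60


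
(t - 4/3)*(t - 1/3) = t^2 - 5*t/3 + 4/9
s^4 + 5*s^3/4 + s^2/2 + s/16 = s*(s + 1/4)*(s + 1/2)^2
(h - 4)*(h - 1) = h^2 - 5*h + 4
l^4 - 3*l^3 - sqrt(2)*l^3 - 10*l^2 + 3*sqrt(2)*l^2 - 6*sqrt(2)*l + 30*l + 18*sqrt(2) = (l - 3)*(l - 3*sqrt(2))*(l + sqrt(2))^2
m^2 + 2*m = m*(m + 2)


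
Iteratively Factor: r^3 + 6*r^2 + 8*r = (r + 4)*(r^2 + 2*r) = r*(r + 4)*(r + 2)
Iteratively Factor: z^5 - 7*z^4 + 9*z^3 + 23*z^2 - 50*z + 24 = (z - 4)*(z^4 - 3*z^3 - 3*z^2 + 11*z - 6) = (z - 4)*(z + 2)*(z^3 - 5*z^2 + 7*z - 3) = (z - 4)*(z - 1)*(z + 2)*(z^2 - 4*z + 3) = (z - 4)*(z - 1)^2*(z + 2)*(z - 3)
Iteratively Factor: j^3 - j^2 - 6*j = (j)*(j^2 - j - 6) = j*(j + 2)*(j - 3)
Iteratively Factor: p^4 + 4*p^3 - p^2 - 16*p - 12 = (p + 1)*(p^3 + 3*p^2 - 4*p - 12) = (p + 1)*(p + 2)*(p^2 + p - 6) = (p + 1)*(p + 2)*(p + 3)*(p - 2)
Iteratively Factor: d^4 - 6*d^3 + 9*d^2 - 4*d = (d - 1)*(d^3 - 5*d^2 + 4*d) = (d - 4)*(d - 1)*(d^2 - d) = d*(d - 4)*(d - 1)*(d - 1)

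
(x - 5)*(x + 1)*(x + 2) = x^3 - 2*x^2 - 13*x - 10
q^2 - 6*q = q*(q - 6)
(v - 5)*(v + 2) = v^2 - 3*v - 10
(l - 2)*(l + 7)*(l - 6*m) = l^3 - 6*l^2*m + 5*l^2 - 30*l*m - 14*l + 84*m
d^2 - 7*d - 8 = (d - 8)*(d + 1)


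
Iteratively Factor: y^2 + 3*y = (y)*(y + 3)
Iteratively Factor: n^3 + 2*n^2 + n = (n + 1)*(n^2 + n) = (n + 1)^2*(n)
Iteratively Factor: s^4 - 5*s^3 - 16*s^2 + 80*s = (s - 5)*(s^3 - 16*s) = (s - 5)*(s + 4)*(s^2 - 4*s) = s*(s - 5)*(s + 4)*(s - 4)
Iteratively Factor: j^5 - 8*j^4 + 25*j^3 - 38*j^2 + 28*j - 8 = (j - 2)*(j^4 - 6*j^3 + 13*j^2 - 12*j + 4) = (j - 2)*(j - 1)*(j^3 - 5*j^2 + 8*j - 4) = (j - 2)*(j - 1)^2*(j^2 - 4*j + 4) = (j - 2)^2*(j - 1)^2*(j - 2)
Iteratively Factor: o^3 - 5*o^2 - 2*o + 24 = (o + 2)*(o^2 - 7*o + 12) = (o - 4)*(o + 2)*(o - 3)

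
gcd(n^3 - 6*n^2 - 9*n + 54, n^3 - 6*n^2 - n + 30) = n - 3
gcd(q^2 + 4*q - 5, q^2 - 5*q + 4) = q - 1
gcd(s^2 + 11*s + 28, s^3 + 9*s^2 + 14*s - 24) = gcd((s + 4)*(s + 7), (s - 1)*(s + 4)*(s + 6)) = s + 4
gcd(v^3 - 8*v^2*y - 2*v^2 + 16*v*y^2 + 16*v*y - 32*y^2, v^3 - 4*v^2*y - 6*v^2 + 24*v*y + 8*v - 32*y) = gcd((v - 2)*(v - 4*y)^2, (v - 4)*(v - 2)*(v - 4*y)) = -v^2 + 4*v*y + 2*v - 8*y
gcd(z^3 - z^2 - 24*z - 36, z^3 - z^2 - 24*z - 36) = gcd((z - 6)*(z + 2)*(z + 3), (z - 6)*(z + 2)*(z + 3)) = z^3 - z^2 - 24*z - 36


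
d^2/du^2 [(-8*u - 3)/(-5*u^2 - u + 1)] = 2*((8*u + 3)*(10*u + 1)^2 - (120*u + 23)*(5*u^2 + u - 1))/(5*u^2 + u - 1)^3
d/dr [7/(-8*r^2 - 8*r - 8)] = 7*(2*r + 1)/(8*(r^2 + r + 1)^2)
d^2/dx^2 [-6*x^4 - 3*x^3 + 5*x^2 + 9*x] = -72*x^2 - 18*x + 10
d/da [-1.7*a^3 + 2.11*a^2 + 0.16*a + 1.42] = -5.1*a^2 + 4.22*a + 0.16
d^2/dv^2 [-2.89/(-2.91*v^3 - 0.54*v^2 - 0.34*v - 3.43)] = (-(50.4594*v + 3.1212)*(2.91*v^3 + 0.54*v^2 + 0.34*v + 3.43) + 2.89*(8.73*v^2 + 1.08*v + 0.34)*(17.46*v^2 + 2.16*v + 0.68))/(2.91*v^3 + 0.54*v^2 + 0.34*v + 3.43)^3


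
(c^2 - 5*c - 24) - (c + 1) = c^2 - 6*c - 25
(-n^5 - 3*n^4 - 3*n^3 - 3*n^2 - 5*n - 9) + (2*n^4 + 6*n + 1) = -n^5 - n^4 - 3*n^3 - 3*n^2 + n - 8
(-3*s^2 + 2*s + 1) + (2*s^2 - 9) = -s^2 + 2*s - 8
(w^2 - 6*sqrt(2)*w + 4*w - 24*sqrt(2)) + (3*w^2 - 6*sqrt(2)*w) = 4*w^2 - 12*sqrt(2)*w + 4*w - 24*sqrt(2)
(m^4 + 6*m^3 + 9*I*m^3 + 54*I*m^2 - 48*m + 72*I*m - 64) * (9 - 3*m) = -3*m^5 - 9*m^4 - 27*I*m^4 + 54*m^3 - 81*I*m^3 + 144*m^2 + 270*I*m^2 - 240*m + 648*I*m - 576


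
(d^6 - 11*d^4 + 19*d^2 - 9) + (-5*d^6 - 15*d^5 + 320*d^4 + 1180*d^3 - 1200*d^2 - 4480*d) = -4*d^6 - 15*d^5 + 309*d^4 + 1180*d^3 - 1181*d^2 - 4480*d - 9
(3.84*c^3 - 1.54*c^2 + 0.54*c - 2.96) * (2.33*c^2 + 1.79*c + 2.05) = 8.9472*c^5 + 3.2854*c^4 + 6.3736*c^3 - 9.0872*c^2 - 4.1914*c - 6.068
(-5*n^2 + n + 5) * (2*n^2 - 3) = -10*n^4 + 2*n^3 + 25*n^2 - 3*n - 15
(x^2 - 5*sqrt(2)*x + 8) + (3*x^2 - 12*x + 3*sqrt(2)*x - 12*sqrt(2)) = 4*x^2 - 12*x - 2*sqrt(2)*x - 12*sqrt(2) + 8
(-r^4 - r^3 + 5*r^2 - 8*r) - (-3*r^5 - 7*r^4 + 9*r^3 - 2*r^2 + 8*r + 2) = 3*r^5 + 6*r^4 - 10*r^3 + 7*r^2 - 16*r - 2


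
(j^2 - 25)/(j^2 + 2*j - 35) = (j + 5)/(j + 7)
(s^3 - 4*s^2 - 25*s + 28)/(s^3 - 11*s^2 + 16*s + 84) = (s^2 + 3*s - 4)/(s^2 - 4*s - 12)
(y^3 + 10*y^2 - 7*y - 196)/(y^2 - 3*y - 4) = (y^2 + 14*y + 49)/(y + 1)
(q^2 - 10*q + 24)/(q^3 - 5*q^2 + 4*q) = (q - 6)/(q*(q - 1))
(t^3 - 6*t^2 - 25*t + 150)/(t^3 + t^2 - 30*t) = (t^2 - t - 30)/(t*(t + 6))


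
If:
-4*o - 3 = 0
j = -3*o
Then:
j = 9/4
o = -3/4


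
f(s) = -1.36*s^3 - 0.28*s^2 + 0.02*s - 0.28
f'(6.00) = -150.22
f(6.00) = -304.00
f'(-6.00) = -143.50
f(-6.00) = 283.28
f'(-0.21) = -0.04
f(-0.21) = -0.28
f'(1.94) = -16.42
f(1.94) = -11.22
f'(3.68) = -57.29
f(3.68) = -71.78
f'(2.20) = -20.96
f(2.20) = -16.07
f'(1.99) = -17.25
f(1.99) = -12.07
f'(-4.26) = -71.64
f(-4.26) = 99.69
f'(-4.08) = -65.61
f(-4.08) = 87.34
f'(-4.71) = -87.85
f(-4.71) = 135.52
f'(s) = -4.08*s^2 - 0.56*s + 0.02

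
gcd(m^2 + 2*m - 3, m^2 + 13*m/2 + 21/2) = m + 3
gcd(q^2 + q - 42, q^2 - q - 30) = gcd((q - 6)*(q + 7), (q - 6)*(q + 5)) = q - 6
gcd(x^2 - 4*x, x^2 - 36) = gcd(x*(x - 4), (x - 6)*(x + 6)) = 1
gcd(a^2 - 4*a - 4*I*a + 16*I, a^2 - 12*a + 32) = a - 4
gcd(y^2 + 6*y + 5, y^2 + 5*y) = y + 5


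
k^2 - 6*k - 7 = (k - 7)*(k + 1)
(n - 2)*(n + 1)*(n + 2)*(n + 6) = n^4 + 7*n^3 + 2*n^2 - 28*n - 24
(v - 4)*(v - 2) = v^2 - 6*v + 8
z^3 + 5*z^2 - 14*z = z*(z - 2)*(z + 7)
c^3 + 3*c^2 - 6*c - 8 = (c - 2)*(c + 1)*(c + 4)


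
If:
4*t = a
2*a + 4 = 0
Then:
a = -2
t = -1/2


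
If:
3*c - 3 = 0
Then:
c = 1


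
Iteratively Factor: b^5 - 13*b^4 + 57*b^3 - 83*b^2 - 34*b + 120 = (b - 4)*(b^4 - 9*b^3 + 21*b^2 + b - 30) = (b - 5)*(b - 4)*(b^3 - 4*b^2 + b + 6) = (b - 5)*(b - 4)*(b - 2)*(b^2 - 2*b - 3) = (b - 5)*(b - 4)*(b - 2)*(b + 1)*(b - 3)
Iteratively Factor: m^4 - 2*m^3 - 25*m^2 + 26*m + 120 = (m - 3)*(m^3 + m^2 - 22*m - 40) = (m - 5)*(m - 3)*(m^2 + 6*m + 8) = (m - 5)*(m - 3)*(m + 4)*(m + 2)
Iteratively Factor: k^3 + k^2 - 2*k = (k)*(k^2 + k - 2) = k*(k - 1)*(k + 2)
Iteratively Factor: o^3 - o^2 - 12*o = (o - 4)*(o^2 + 3*o) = (o - 4)*(o + 3)*(o)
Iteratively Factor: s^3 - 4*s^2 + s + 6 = (s - 3)*(s^2 - s - 2) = (s - 3)*(s - 2)*(s + 1)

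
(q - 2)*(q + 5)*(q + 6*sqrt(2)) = q^3 + 3*q^2 + 6*sqrt(2)*q^2 - 10*q + 18*sqrt(2)*q - 60*sqrt(2)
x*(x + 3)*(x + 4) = x^3 + 7*x^2 + 12*x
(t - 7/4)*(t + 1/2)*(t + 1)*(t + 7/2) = t^4 + 13*t^3/4 - 3*t^2 - 133*t/16 - 49/16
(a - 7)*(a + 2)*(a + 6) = a^3 + a^2 - 44*a - 84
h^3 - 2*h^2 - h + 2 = (h - 2)*(h - 1)*(h + 1)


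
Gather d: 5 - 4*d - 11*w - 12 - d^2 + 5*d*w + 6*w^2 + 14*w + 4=-d^2 + d*(5*w - 4) + 6*w^2 + 3*w - 3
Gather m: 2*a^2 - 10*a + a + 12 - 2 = 2*a^2 - 9*a + 10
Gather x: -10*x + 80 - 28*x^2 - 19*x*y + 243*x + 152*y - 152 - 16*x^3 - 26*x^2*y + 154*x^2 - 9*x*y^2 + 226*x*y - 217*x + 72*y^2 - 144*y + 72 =-16*x^3 + x^2*(126 - 26*y) + x*(-9*y^2 + 207*y + 16) + 72*y^2 + 8*y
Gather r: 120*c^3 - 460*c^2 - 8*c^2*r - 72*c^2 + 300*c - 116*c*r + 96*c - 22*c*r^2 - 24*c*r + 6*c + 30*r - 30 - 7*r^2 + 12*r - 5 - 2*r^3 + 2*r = 120*c^3 - 532*c^2 + 402*c - 2*r^3 + r^2*(-22*c - 7) + r*(-8*c^2 - 140*c + 44) - 35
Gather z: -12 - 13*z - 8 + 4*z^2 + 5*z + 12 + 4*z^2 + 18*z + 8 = 8*z^2 + 10*z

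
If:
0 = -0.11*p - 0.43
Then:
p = -3.91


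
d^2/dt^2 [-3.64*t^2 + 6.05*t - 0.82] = -7.28000000000000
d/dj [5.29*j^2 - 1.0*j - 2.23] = 10.58*j - 1.0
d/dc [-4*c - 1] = -4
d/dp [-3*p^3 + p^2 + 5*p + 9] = -9*p^2 + 2*p + 5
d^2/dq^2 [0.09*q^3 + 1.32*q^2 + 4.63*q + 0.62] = 0.54*q + 2.64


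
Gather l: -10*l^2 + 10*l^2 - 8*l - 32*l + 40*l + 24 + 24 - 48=0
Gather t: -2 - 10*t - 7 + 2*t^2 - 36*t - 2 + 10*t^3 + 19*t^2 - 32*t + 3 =10*t^3 + 21*t^2 - 78*t - 8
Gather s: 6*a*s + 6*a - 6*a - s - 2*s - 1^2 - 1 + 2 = s*(6*a - 3)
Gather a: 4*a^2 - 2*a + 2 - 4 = 4*a^2 - 2*a - 2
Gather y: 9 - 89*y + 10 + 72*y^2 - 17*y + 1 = 72*y^2 - 106*y + 20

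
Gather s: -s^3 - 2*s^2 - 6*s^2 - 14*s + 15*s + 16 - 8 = -s^3 - 8*s^2 + s + 8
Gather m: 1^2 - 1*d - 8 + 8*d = 7*d - 7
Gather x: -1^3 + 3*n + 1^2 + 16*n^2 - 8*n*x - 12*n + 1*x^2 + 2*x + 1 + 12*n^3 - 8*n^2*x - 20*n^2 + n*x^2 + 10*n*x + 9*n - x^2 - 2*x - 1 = 12*n^3 - 4*n^2 + n*x^2 + x*(-8*n^2 + 2*n)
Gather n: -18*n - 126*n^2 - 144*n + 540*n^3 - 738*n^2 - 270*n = 540*n^3 - 864*n^2 - 432*n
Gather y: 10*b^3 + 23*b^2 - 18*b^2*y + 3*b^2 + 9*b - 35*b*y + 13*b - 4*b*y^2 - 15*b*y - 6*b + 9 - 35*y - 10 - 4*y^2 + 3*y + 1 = 10*b^3 + 26*b^2 + 16*b + y^2*(-4*b - 4) + y*(-18*b^2 - 50*b - 32)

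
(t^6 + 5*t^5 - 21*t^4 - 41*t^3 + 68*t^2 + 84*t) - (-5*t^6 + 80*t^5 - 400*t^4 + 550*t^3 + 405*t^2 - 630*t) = 6*t^6 - 75*t^5 + 379*t^4 - 591*t^3 - 337*t^2 + 714*t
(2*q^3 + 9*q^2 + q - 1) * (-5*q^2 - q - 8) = -10*q^5 - 47*q^4 - 30*q^3 - 68*q^2 - 7*q + 8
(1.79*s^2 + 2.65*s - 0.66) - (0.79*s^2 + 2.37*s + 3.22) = 1.0*s^2 + 0.28*s - 3.88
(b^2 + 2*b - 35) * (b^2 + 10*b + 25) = b^4 + 12*b^3 + 10*b^2 - 300*b - 875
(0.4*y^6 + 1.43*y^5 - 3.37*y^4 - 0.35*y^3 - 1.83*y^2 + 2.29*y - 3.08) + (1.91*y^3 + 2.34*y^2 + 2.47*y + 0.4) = 0.4*y^6 + 1.43*y^5 - 3.37*y^4 + 1.56*y^3 + 0.51*y^2 + 4.76*y - 2.68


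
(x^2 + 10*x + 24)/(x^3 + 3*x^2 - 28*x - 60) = (x + 4)/(x^2 - 3*x - 10)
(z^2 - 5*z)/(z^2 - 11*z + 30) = z/(z - 6)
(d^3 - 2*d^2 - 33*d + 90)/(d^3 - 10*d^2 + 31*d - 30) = (d + 6)/(d - 2)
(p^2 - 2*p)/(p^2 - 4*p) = (p - 2)/(p - 4)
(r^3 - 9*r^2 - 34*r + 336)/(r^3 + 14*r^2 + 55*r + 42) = (r^2 - 15*r + 56)/(r^2 + 8*r + 7)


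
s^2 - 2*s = s*(s - 2)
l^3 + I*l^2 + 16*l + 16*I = (l - 4*I)*(l + I)*(l + 4*I)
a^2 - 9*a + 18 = (a - 6)*(a - 3)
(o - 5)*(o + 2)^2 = o^3 - o^2 - 16*o - 20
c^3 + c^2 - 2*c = c*(c - 1)*(c + 2)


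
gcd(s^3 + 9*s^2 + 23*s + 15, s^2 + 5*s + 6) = s + 3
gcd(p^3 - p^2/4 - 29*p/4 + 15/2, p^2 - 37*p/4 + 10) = p - 5/4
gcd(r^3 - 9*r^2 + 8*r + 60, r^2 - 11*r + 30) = r^2 - 11*r + 30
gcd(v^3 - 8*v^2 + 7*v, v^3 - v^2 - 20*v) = v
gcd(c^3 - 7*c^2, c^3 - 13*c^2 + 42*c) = c^2 - 7*c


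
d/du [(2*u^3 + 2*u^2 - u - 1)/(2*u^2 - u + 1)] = 2*(2*u^4 - 2*u^3 + 3*u^2 + 4*u - 1)/(4*u^4 - 4*u^3 + 5*u^2 - 2*u + 1)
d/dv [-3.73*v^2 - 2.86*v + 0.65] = -7.46*v - 2.86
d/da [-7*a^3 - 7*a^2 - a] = -21*a^2 - 14*a - 1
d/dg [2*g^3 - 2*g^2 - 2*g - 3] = 6*g^2 - 4*g - 2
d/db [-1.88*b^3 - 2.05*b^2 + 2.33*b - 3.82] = -5.64*b^2 - 4.1*b + 2.33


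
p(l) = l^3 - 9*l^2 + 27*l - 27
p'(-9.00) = 432.00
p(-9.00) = -1728.00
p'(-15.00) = 972.00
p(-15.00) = -5832.00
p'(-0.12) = 29.20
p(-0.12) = -30.37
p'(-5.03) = 193.44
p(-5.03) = -517.78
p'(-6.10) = 248.43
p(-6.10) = -753.57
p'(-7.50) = 330.75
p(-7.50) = -1157.62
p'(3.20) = 0.12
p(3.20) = 0.01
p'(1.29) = 8.77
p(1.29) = -5.00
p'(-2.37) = 86.51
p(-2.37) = -154.85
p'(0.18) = 23.86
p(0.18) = -22.43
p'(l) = 3*l^2 - 18*l + 27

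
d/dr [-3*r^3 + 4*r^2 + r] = -9*r^2 + 8*r + 1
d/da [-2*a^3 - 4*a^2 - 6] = 2*a*(-3*a - 4)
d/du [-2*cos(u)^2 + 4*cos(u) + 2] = 4*(cos(u) - 1)*sin(u)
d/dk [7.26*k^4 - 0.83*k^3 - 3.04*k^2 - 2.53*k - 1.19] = 29.04*k^3 - 2.49*k^2 - 6.08*k - 2.53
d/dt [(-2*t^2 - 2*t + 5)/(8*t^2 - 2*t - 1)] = 4*(5*t^2 - 19*t + 3)/(64*t^4 - 32*t^3 - 12*t^2 + 4*t + 1)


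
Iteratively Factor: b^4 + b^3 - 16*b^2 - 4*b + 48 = (b + 4)*(b^3 - 3*b^2 - 4*b + 12) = (b - 2)*(b + 4)*(b^2 - b - 6) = (b - 3)*(b - 2)*(b + 4)*(b + 2)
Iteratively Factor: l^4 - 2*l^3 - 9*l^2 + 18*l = (l - 3)*(l^3 + l^2 - 6*l) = l*(l - 3)*(l^2 + l - 6) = l*(l - 3)*(l + 3)*(l - 2)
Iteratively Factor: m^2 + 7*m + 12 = (m + 4)*(m + 3)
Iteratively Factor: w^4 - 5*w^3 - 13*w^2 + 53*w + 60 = (w + 3)*(w^3 - 8*w^2 + 11*w + 20) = (w - 5)*(w + 3)*(w^2 - 3*w - 4) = (w - 5)*(w + 1)*(w + 3)*(w - 4)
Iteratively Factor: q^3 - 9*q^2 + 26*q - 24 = (q - 4)*(q^2 - 5*q + 6) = (q - 4)*(q - 2)*(q - 3)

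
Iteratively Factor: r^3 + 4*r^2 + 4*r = (r + 2)*(r^2 + 2*r) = (r + 2)^2*(r)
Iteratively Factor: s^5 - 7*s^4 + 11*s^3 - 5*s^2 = (s - 1)*(s^4 - 6*s^3 + 5*s^2) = s*(s - 1)*(s^3 - 6*s^2 + 5*s) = s^2*(s - 1)*(s^2 - 6*s + 5) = s^2*(s - 5)*(s - 1)*(s - 1)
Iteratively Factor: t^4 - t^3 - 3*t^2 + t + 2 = (t + 1)*(t^3 - 2*t^2 - t + 2) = (t - 1)*(t + 1)*(t^2 - t - 2) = (t - 1)*(t + 1)^2*(t - 2)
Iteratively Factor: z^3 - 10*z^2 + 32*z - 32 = (z - 4)*(z^2 - 6*z + 8) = (z - 4)*(z - 2)*(z - 4)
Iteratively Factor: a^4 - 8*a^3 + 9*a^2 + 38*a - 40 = (a - 4)*(a^3 - 4*a^2 - 7*a + 10) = (a - 4)*(a + 2)*(a^2 - 6*a + 5) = (a - 5)*(a - 4)*(a + 2)*(a - 1)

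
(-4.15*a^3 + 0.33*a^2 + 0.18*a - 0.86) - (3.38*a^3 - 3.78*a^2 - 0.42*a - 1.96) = -7.53*a^3 + 4.11*a^2 + 0.6*a + 1.1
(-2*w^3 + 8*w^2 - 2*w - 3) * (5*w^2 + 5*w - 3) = -10*w^5 + 30*w^4 + 36*w^3 - 49*w^2 - 9*w + 9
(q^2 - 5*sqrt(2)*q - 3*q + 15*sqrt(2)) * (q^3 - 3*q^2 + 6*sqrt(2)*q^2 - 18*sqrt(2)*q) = q^5 - 6*q^4 + sqrt(2)*q^4 - 51*q^3 - 6*sqrt(2)*q^3 + 9*sqrt(2)*q^2 + 360*q^2 - 540*q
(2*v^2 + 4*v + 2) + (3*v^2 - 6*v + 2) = 5*v^2 - 2*v + 4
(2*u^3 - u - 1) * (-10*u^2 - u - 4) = -20*u^5 - 2*u^4 + 2*u^3 + 11*u^2 + 5*u + 4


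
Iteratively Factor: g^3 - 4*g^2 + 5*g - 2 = (g - 1)*(g^2 - 3*g + 2) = (g - 2)*(g - 1)*(g - 1)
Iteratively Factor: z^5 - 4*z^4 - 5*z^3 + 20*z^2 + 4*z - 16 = (z + 1)*(z^4 - 5*z^3 + 20*z - 16) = (z + 1)*(z + 2)*(z^3 - 7*z^2 + 14*z - 8) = (z - 2)*(z + 1)*(z + 2)*(z^2 - 5*z + 4) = (z - 4)*(z - 2)*(z + 1)*(z + 2)*(z - 1)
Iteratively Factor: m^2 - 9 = (m - 3)*(m + 3)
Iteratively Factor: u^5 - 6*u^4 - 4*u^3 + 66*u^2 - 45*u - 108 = (u + 1)*(u^4 - 7*u^3 + 3*u^2 + 63*u - 108) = (u - 3)*(u + 1)*(u^3 - 4*u^2 - 9*u + 36) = (u - 3)^2*(u + 1)*(u^2 - u - 12) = (u - 4)*(u - 3)^2*(u + 1)*(u + 3)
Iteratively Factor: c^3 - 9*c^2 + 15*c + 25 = (c + 1)*(c^2 - 10*c + 25) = (c - 5)*(c + 1)*(c - 5)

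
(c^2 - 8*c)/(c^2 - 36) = c*(c - 8)/(c^2 - 36)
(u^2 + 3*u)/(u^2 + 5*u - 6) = u*(u + 3)/(u^2 + 5*u - 6)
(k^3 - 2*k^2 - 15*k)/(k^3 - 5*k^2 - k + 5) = k*(k + 3)/(k^2 - 1)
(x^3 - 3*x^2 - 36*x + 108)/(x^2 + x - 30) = (x^2 - 9*x + 18)/(x - 5)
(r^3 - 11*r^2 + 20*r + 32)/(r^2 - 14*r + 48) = (r^2 - 3*r - 4)/(r - 6)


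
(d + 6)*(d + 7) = d^2 + 13*d + 42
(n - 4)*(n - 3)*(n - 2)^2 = n^4 - 11*n^3 + 44*n^2 - 76*n + 48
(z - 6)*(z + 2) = z^2 - 4*z - 12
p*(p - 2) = p^2 - 2*p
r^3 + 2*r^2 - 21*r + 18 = (r - 3)*(r - 1)*(r + 6)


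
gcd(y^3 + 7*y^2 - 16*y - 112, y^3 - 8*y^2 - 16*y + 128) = y^2 - 16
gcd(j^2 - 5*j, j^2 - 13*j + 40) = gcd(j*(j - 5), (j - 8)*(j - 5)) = j - 5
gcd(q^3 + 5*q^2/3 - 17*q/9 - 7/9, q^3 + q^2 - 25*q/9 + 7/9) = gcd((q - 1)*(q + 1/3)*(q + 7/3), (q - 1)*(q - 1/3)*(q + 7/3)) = q^2 + 4*q/3 - 7/3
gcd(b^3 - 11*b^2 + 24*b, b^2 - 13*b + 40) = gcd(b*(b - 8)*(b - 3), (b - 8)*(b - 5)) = b - 8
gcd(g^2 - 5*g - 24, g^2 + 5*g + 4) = 1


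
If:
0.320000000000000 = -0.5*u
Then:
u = -0.64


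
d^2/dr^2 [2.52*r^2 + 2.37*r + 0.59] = 5.04000000000000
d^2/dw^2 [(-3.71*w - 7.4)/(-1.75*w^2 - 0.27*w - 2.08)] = ((3.5*w + 0.27)*(3.71*w + 7.4)*(7.0*w + 0.54) - (38.955*w + 27.9034)*(1.75*w^2 + 0.27*w + 2.08))/(1.75*w^2 + 0.27*w + 2.08)^3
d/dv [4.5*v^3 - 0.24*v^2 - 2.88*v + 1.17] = 13.5*v^2 - 0.48*v - 2.88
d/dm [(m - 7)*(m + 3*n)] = 2*m + 3*n - 7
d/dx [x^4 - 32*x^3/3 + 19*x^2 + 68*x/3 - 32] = 4*x^3 - 32*x^2 + 38*x + 68/3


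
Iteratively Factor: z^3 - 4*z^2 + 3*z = (z - 1)*(z^2 - 3*z) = z*(z - 1)*(z - 3)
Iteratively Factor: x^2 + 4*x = (x + 4)*(x)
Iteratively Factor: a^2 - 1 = (a + 1)*(a - 1)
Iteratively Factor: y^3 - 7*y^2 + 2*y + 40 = (y + 2)*(y^2 - 9*y + 20) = (y - 5)*(y + 2)*(y - 4)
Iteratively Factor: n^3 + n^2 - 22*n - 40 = (n - 5)*(n^2 + 6*n + 8) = (n - 5)*(n + 2)*(n + 4)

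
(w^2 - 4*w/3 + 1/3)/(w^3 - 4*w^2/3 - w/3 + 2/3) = (3*w - 1)/(3*w^2 - w - 2)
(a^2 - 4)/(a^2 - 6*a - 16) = (a - 2)/(a - 8)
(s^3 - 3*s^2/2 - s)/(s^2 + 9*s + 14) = s*(2*s^2 - 3*s - 2)/(2*(s^2 + 9*s + 14))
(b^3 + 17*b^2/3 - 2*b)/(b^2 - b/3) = b + 6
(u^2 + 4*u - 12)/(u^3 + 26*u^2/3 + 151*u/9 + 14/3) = 9*(u - 2)/(9*u^2 + 24*u + 7)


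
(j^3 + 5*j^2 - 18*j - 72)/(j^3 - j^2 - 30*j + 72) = (j + 3)/(j - 3)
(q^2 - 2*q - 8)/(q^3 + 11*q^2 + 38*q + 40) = (q - 4)/(q^2 + 9*q + 20)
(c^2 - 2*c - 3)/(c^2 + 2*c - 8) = (c^2 - 2*c - 3)/(c^2 + 2*c - 8)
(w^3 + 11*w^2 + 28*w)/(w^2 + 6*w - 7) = w*(w + 4)/(w - 1)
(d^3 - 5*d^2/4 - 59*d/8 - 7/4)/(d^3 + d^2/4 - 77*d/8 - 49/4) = (4*d + 1)/(4*d + 7)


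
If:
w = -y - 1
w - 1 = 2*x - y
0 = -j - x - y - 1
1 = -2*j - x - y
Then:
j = 0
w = -1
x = -1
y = 0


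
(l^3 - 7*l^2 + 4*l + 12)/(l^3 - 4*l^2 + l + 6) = (l - 6)/(l - 3)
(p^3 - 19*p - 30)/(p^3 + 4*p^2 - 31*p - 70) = (p + 3)/(p + 7)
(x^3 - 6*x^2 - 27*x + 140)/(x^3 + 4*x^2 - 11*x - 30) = (x^2 - 11*x + 28)/(x^2 - x - 6)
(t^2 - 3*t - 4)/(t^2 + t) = (t - 4)/t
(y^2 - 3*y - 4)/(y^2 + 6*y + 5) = (y - 4)/(y + 5)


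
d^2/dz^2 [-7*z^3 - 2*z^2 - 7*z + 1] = -42*z - 4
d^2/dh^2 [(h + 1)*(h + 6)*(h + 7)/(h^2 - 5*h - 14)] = 8*(41*h^3 + 231*h^2 + 567*h + 133)/(h^6 - 15*h^5 + 33*h^4 + 295*h^3 - 462*h^2 - 2940*h - 2744)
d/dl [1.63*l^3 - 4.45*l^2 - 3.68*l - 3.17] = 4.89*l^2 - 8.9*l - 3.68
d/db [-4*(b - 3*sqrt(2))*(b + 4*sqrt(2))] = -8*b - 4*sqrt(2)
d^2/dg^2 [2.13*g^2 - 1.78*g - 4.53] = 4.26000000000000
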